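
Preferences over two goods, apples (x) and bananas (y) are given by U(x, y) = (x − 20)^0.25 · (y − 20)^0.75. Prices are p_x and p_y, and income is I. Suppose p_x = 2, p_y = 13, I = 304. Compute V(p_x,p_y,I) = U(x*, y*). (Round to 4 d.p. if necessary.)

Let x' = x−20, y' = y−20. MRS = (1/3)·y'/x' = p_x/p_y.
After buying the subsistence bundle (20, 20), a share 0.25 of the remaining income goes to x: x* = 20 + 0.25·(I − 20p_x − 20p_y)/p_x.
Discretionary income = 304 − 20·2 − 20·13 = 4; x* = 20 + 0.25·4/2 = 20.5; y* = 20 + 0.75·4/13 = 20.2308.
Utility at the optimum: U(20.5, 20.2308) = 0.28.

V = 0.28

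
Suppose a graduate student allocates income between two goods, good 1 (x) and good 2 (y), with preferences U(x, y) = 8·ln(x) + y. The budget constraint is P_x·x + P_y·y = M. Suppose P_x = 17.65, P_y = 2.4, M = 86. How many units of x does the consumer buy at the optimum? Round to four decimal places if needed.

MU_x = 8/x, MU_y = 1. Tangency: 8/x = P_x/P_y.
So x*(P_x,P_y) = 8·P_y/P_x, independent of income; and y* = (M − 8·P_y)/P_y.
At the given prices: x* = 8·2.4/17.65 = 1.0878.

x* = 1.0878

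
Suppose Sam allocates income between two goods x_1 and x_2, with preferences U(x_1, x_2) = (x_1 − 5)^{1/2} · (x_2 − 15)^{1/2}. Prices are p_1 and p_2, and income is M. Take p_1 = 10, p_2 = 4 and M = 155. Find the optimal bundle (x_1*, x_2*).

x_1* = 7.25, x_2* = 20.625

Substituting into the budget: x_1* = 5 + 0.5·(M − 5·p_1 − 15·p_2)/p_1, and x_2* = 15 + 0.5·(…)/p_2.
Discretionary income = 155 − 5·10 − 15·4 = 45; x_1* = 5 + 0.5·45/10 = 7.25; x_2* = 15 + 0.5·45/4 = 20.625.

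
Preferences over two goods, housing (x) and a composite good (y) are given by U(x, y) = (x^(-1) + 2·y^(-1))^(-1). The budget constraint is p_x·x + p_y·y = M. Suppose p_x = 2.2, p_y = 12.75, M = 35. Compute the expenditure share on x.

Substitute y = (y/x)·x into the budget: x* = M/(p_x + p_y·(y/x)).
Numerically y/x = 0.58745, so x* = 35/(2.2 + 12.75·0.58745) = 3.612 and y* = 0.58745·3.612 = 2.1219.
Expenditure on x: 2.2·3.612 = 7.9463; share = 0.227.

share on x = 0.227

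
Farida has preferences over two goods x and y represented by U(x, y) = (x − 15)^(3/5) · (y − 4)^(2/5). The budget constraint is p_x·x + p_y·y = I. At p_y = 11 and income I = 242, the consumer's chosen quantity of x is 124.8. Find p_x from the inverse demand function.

p_x = 1

Let x' = x−15, y' = y−4. MRS = (3/2)·y'/x' = p_x/p_y.
After buying the subsistence bundle (15, 4), a share 0.6 of the remaining income goes to x: x* = 15 + 0.6·(I − 15p_x − 4p_y)/p_x.
Set x* = 124.8 in the demand function and solve for p_x: p_x = 1.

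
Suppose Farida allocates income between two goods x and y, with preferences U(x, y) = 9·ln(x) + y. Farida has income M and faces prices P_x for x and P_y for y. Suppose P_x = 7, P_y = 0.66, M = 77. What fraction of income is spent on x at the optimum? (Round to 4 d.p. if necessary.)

share on x = 0.0771

MU_x = 9/x, MU_y = 1. Tangency: 9/x = P_x/P_y.
So x*(P_x,P_y) = 9·P_y/P_x, independent of income; and y* = (M − 9·P_y)/P_y.
At the given prices: x* = 9·0.66/7 = 0.8486, and y* = 107.6667.
Expenditure on x: 7·0.8486 = 5.94; share = 0.0771.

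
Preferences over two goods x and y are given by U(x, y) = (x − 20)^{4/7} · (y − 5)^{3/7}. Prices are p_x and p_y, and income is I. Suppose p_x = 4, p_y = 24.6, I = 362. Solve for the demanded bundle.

x* = 42.7143, y* = 7.77

MRS = (4/3)·(y−5)/(x−20). Tangency with p_x/p_y gives y−5 = (3/4)·(p_x/p_y)·(x−20).
Substituting into the budget: x* = 20 + 4/7·(I − 20·p_x − 5·p_y)/p_x, and y* = 5 + 3/7·(…)/p_y.
Discretionary income = 362 − 20·4 − 5·24.6 = 159; x* = 20 + 4/7·159/4 = 42.7143; y* = 5 + 3/7·159/24.6 = 7.77.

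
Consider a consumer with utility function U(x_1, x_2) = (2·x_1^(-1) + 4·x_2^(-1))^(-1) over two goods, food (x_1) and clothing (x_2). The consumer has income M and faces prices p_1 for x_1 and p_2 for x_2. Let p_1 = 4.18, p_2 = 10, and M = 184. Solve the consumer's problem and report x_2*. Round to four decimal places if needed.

x_2* = 12.6273

MU_x_1 ∝ 2·x_1^(-2), MU_x_2 ∝ 4·x_2^(-2), so MRS = (1/2)·(x_2/x_1)^(2) = p_1/p_2.
Hence x_2/x_1 = (2·p_1/p_2)^(1/(2)), i.e. raised to the 0.5 power.
With the ratio pinned down, the budget gives x_1* = M/(p_1 + p_2·(x_2/x_1)) and x_2* = (x_2/x_1)·x_1*.
Numerically x_2/x_1 = 0.91433, so x_1* = 184/(4.18 + 10·0.91433) = 13.8104 and x_2* = 0.91433·13.8104 = 12.6273.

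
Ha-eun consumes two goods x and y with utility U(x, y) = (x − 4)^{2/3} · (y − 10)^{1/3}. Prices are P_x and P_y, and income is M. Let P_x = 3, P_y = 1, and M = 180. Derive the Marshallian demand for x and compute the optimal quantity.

x* = 39.1111

MRS = 2·(y−10)/(x−4). Tangency with P_x/P_y gives y−10 = (1/2)·(P_x/P_y)·(x−4).
After buying the subsistence bundle (4, 10), a share 2/3 of the remaining income goes to x: x* = 4 + 2/3·(M − 4P_x − 10P_y)/P_x.
Discretionary income = 180 − 4·3 − 10·1 = 158; x* = 4 + 2/3·158/3 = 39.1111.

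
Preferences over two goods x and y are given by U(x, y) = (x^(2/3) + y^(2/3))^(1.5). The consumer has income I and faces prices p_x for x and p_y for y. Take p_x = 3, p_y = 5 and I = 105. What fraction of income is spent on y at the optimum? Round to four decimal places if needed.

share on y = 0.2647

MRS = MU_x/MU_y = (y/x)^(1/3). Set equal to p_x/p_y.
Hence y/x = (p_x/p_y)^(1/(1/3)), i.e. raised to the 3 power.
Substitute y = (y/x)·x into the budget: x* = I/(p_x + p_y·(y/x)).
Numerically y/x = 0.216, so x* = 105/(3 + 5·0.216) = 25.7353 and y* = 0.216·25.7353 = 5.5588.
Expenditure on y: 5·5.5588 = 27.7941; share = 0.2647.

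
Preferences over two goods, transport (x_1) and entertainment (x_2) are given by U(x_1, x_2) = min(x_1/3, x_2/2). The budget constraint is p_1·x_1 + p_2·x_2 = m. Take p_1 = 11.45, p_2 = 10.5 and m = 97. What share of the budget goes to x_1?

share on x_1 = 0.6206

Leontief preferences: the optimum is at the kink where x_1/3 = x_2/2, i.e. x_2 = (2/3)·x_1.
Budget: p_1·x_1 + p_2·(2/3)·x_1 = m, so (3·p_1 + 2·p_2)·x_1 = 3·m.
Demand: x_1*(p_1,p_2,m) = 3·m/(3·p_1 + 2·p_2), x_2* = 2·m/(3·p_1 + 2·p_2).
Here 3·11.45 + 2·10.5 = 55.35, giving x_1* = 5.2575 and x_2* = 3.505.
Expenditure on x_1: 11.45·5.2575 = 60.1978; share = 0.6206.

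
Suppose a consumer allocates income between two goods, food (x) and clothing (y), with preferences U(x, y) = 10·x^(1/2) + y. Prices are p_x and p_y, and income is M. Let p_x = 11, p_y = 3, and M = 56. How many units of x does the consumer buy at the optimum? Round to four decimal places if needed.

x* = 1.8595

MU_x = 5/√x, MU_y = 1. Tangency: 5/√x = p_x/p_y.
Thus x* = (5·p_y/p_x)² — independent of M — with the rest of income spent on y.
Plugging in: x* = (5·3/11)² = 1.8595.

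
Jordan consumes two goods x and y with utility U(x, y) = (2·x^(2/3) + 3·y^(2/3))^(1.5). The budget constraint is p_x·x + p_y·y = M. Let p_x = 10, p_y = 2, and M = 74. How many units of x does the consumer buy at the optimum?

x* = 0.0867

From the CES first-order condition, (2/3)·(y/x)^(1/3) = p_x/p_y.
Solve for the ratio: y/x = [(3/2)·p_x/p_y]^(3).
Substitute y = (y/x)·x into the budget: x* = M/(p_x + p_y·(y/x)).
Numerically y/x = 421.875, so x* = 74/(10 + 2·421.875) = 0.0867.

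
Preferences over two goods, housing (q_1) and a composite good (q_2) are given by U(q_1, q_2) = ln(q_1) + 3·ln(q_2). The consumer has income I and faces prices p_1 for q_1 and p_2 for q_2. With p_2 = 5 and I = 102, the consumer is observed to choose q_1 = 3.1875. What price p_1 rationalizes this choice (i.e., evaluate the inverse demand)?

Tangency: MRS = (1/3)·q_2/q_1 = p_1/p_2.
So p_2·q_2 = 3·p_1·q_1; combined with the budget, a share 0.25 of income goes to q_1.
Demand: q_1*(p_1,p_2,I) = 0.25·I/p_1 and q_2* = 0.75·I/p_2.
Set q_1* = 3.1875 in the demand function and solve for p_1: p_1 = 8.

p_1 = 8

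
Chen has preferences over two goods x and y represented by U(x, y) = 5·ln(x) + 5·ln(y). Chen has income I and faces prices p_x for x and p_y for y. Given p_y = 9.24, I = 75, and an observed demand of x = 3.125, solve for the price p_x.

MU_x/MU_y = (5·y)/(5·x); tangency sets this equal to p_x/p_y.
So 5·p_y·y = 5·p_x·x; combined with the budget, a share 0.5 of income goes to x.
Demand: x*(p_x,p_y,I) = 0.5·I/p_x and y* = 0.5·I/p_y.
Set x* = 3.125 in the demand function and solve for p_x: p_x = 12.

p_x = 12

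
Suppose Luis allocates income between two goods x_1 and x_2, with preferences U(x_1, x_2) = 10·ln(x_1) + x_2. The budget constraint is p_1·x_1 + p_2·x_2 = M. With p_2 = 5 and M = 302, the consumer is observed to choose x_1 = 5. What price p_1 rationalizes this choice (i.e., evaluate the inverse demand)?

p_1 = 10

MU_x_1 = 10/x_1, MU_x_2 = 1. Tangency: 10/x_1 = p_1/p_2.
So x_1*(p_1,p_2) = 10·p_2/p_1, independent of income; and x_2* = (M − 10·p_2)/p_2.
Set x_1* = 5 in the demand function and solve for p_1: p_1 = 10.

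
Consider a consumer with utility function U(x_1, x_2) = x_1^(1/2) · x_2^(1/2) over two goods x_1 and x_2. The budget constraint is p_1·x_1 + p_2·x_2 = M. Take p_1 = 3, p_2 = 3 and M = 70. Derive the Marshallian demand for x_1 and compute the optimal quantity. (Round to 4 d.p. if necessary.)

MU_x_1/MU_x_2 = (0.5·x_2)/(0.5·x_1); tangency sets this equal to p_1/p_2.
Rearranging, p_2·x_2 = p_1·x_1. Substituting into the budget gives p_1·x_1·(1 + 1) = M.
Demand: x_1*(p_1,p_2,M) = 0.5·M/p_1 and x_2* = 0.5·M/p_2.
At p_1=3, p_2=3, M=70: x_1* = 0.5·70/3 = 11.6667.

x_1* = 11.6667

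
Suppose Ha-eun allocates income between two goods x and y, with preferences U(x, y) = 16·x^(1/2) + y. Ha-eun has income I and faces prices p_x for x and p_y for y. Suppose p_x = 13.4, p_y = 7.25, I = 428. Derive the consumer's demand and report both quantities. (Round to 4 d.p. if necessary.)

x* = 18.7347, y* = 24.4076

Plugging in: x* = (8·7.25/13.4)² = 18.7347, y* = 24.4076.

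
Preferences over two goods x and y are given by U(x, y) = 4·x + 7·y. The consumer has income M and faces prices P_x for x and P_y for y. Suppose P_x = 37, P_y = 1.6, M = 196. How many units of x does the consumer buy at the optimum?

x* = 0

y gives more utility per dollar, so spend all income on y: y* = M/P_y, x* = 0.
Numerically: x* = 0, y* = 122.5.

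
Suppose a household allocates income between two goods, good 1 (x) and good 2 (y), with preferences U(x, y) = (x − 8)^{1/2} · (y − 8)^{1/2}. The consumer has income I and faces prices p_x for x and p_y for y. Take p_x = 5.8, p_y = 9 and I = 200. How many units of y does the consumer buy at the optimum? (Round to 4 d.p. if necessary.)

y* = 12.5333

MRS = (y−8)/(x−8). Tangency with p_x/p_y gives y−8 = (p_x/p_y)·(x−8).
After buying the subsistence bundle (8, 8), a share 0.5 of the remaining income goes to x: x* = 8 + 0.5·(I − 8p_x − 8p_y)/p_x.
Discretionary income = 200 − 8·5.8 − 8·9 = 81.6; y* = 8 + 0.5·81.6/9 = 12.5333.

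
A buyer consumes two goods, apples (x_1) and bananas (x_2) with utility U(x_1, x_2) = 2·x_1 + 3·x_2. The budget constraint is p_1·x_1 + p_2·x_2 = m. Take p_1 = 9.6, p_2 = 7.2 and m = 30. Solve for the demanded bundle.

Perfect substitutes: compare marginal utility per dollar. 2/p_1 vs 3/p_2 → 0.2083 vs 0.4167.
x_2 gives more utility per dollar, so spend all income on x_2: x_2* = m/p_2, x_1* = 0.
Numerically: x_1* = 0, x_2* = 4.1667.

x_1* = 0, x_2* = 4.1667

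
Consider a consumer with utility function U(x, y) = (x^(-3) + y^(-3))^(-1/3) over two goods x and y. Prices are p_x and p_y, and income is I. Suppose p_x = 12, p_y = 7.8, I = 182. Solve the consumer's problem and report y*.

MU_x ∝ x^(-4), MU_y ∝ y^(-4), so MRS = (y/x)^(4) = p_x/p_y.
Solve for the ratio: y/x = [p_x/p_y]^(0.25).
Substitute y = (y/x)·x into the budget: x* = I/(p_x + p_y·(y/x)).
Numerically y/x = 1.113709, so x* = 182/(12 + 7.8·1.113709) = 8.7978 and y* = 1.113709·8.7978 = 9.7982.

y* = 9.7982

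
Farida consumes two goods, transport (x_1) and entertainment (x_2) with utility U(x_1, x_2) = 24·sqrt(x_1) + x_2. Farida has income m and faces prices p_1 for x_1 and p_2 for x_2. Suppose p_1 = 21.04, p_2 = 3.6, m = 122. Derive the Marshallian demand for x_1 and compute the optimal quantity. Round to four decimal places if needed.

Thus x_1* = (12·p_2/p_1)² — independent of m — with the rest of income spent on x_2.
Plugging in: x_1* = (12·3.6/21.04)² = 4.2158.

x_1* = 4.2158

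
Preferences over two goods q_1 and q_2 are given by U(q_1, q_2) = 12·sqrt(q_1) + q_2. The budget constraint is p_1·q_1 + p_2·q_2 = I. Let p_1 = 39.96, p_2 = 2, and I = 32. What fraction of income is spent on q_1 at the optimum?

Utility is quasi-linear in q_2; the FOC for q_1 is 6/√q_1 = p_1/p_2.
Solve: √q_1 = 6·p_2/p_1, so q_1*(p_1,p_2) = (6·p_2/p_1)², and q_2* = (I − p_1·q_1*)/p_2.
Plugging in: q_1* = (6·2/39.96)² = 0.0902, q_2* = 14.1982.
Expenditure on q_1: 39.96·0.0902 = 3.6036; share = 0.1126.

share on q_1 = 0.1126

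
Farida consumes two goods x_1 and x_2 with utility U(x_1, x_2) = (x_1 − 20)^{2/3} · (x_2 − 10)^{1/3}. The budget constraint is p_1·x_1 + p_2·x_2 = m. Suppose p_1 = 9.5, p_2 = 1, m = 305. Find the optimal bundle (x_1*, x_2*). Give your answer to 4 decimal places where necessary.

MRS = 2·(x_2−10)/(x_1−20). Tangency with p_1/p_2 gives x_2−10 = (1/2)·(p_1/p_2)·(x_1−20).
Substituting into the budget: x_1* = 20 + 2/3·(m − 20·p_1 − 10·p_2)/p_1, and x_2* = 10 + 1/3·(…)/p_2.
Discretionary income = 305 − 20·9.5 − 10·1 = 105; x_1* = 20 + 2/3·105/9.5 = 27.3684; x_2* = 10 + 1/3·105/1 = 45.

x_1* = 27.3684, x_2* = 45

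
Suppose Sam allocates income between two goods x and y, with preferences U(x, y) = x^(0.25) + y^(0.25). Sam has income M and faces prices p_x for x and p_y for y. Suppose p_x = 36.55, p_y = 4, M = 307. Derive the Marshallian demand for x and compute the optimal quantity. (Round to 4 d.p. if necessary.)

Substitute y = (y/x)·x into the budget: x* = M/(p_x + p_y·(y/x)).
Numerically y/x = 19.103071, so x* = 307/(36.55 + 4·19.103071) = 2.7177.

x* = 2.7177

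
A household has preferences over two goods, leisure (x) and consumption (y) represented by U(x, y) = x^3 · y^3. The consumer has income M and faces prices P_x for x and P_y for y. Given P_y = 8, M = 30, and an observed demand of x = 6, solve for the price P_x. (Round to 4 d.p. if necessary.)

P_x = 2.5

Tangency: MRS = y/x = P_x/P_y.
So 3·P_y·y = 3·P_x·x; combined with the budget, a share 0.5 of income goes to x.
Demand: x*(P_x,P_y,M) = 0.5·M/P_x and y* = 0.5·M/P_y.
Set x* = 6 in the demand function and solve for P_x: P_x = 2.5.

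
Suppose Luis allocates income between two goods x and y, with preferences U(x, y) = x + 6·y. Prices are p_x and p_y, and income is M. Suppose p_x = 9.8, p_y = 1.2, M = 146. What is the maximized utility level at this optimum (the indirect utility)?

V = 730

Perfect substitutes: compare marginal utility per dollar. 1/p_x vs 6/p_y → 0.102 vs 5.
y gives more utility per dollar, so spend all income on y: y* = M/p_y, x* = 0.
Numerically: x* = 0, y* = 121.6667.
Utility at the optimum: U(0, 121.6667) = 730.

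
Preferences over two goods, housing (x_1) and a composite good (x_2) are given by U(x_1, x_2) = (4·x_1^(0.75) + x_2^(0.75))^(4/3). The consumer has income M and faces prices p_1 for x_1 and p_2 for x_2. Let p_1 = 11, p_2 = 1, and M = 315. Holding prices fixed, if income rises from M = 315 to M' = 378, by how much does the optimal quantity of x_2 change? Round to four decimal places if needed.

Δx_2* = 52.8374

MU_x_1 ∝ 4·x_1^(-0.25), MU_x_2 ∝ x_2^(-0.25), so MRS = 4·(x_2/x_1)^(0.25) = p_1/p_2.
Hence x_2/x_1 = ((1/4)·p_1/p_2)^(1/(0.25)), i.e. raised to the 4 power.
Substitute x_2 = (x_2/x_1)·x_1 into the budget: x_1* = M/(p_1 + p_2·(x_2/x_1)).
Numerically x_2/x_1 = 57.191406, so x_1* = 315/(11 + 1·57.191406) = 4.6194 and x_2* = 57.191406·4.6194 = 264.1871.
At M' = 378: x_2* = 317.0246. Change: 317.0246 − 264.1871 = 52.8374.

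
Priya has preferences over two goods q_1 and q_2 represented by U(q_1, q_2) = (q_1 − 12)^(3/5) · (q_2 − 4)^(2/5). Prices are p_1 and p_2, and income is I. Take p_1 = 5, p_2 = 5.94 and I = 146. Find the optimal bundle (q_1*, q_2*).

q_1* = 19.4688, q_2* = 8.1912

Let q_1' = q_1−12, q_2' = q_2−4. MRS = (3/2)·q_2'/q_1' = p_1/p_2.
After buying the subsistence bundle (12, 4), a share 0.6 of the remaining income goes to q_1: q_1* = 12 + 0.6·(I − 12p_1 − 4p_2)/p_1.
Discretionary income = 146 − 12·5 − 4·5.94 = 62.24; q_1* = 12 + 0.6·62.24/5 = 19.4688; q_2* = 4 + 0.4·62.24/5.94 = 8.1912.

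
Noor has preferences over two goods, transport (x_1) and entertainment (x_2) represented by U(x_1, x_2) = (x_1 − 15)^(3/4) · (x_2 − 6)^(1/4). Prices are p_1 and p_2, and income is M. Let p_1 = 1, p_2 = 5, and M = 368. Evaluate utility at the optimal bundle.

V = 123.0952

MRS = 3·(x_2−6)/(x_1−15). Tangency with p_1/p_2 gives x_2−6 = (1/3)·(p_1/p_2)·(x_1−15).
After buying the subsistence bundle (15, 6), a share 0.75 of the remaining income goes to x_1: x_1* = 15 + 0.75·(M − 15p_1 − 6p_2)/p_1.
Discretionary income = 368 − 15·1 − 6·5 = 323; x_1* = 15 + 0.75·323/1 = 257.25; x_2* = 6 + 0.25·323/5 = 22.15.
Utility at the optimum: U(257.25, 22.15) = 123.0952.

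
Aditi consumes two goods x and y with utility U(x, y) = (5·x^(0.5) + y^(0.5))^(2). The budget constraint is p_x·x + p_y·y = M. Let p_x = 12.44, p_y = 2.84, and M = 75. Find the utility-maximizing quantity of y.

y* = 3.9372

MU_x ∝ 5·x^(-0.5), MU_y ∝ y^(-0.5), so MRS = 5·(y/x)^(0.5) = p_x/p_y.
Solve for the ratio: y/x = [(1/5)·p_x/p_y]^(2).
With the ratio pinned down, the budget gives x* = M/(p_x + p_y·(y/x)) and y* = (y/x)·x*.
Numerically y/x = 0.767475, so x* = 75/(12.44 + 2.84·0.767475) = 5.1301 and y* = 0.767475·5.1301 = 3.9372.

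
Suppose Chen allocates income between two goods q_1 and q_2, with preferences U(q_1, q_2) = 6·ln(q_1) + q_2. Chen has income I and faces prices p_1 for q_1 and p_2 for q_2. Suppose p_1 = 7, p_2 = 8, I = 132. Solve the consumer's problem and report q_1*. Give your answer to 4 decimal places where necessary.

So q_1*(p_1,p_2) = 6·p_2/p_1, independent of income; and q_2* = (I − 6·p_2)/p_2.
At the given prices: q_1* = 6·8/7 = 6.8571.

q_1* = 6.8571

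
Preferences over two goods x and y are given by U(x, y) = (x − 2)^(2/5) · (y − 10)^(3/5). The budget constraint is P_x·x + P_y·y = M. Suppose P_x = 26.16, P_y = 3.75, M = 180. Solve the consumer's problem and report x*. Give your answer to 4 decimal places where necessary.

Let x' = x−2, y' = y−10. MRS = (2/3)·y'/x' = P_x/P_y.
After buying the subsistence bundle (2, 10), a share 0.4 of the remaining income goes to x: x* = 2 + 0.4·(M − 2P_x − 10P_y)/P_x.
Discretionary income = 180 − 2·26.16 − 10·3.75 = 90.18; x* = 2 + 0.4·90.18/26.16 = 3.3789.

x* = 3.3789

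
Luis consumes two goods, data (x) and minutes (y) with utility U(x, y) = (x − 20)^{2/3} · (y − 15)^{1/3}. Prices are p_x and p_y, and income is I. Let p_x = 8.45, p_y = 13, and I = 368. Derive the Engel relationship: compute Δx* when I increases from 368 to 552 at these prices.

Δx* = 14.5168

Substituting into the budget: x* = 20 + 2/3·(I − 20·p_x − 15·p_y)/p_x, and y* = 15 + 1/3·(…)/p_y.
Discretionary income = 368 − 20·8.45 − 15·13 = 4; x* = 20 + 2/3·4/8.45 = 20.3156.
At I' = 552: x* = 34.8323. Change: 34.8323 − 20.3156 = 14.5168.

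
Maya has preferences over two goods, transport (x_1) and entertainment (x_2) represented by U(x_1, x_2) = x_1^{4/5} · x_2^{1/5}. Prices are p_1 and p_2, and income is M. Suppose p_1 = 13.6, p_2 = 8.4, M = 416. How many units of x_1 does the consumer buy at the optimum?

x_1* = 24.4706

MU_x_1/MU_x_2 = (0.8·x_2)/(0.2·x_1); tangency sets this equal to p_1/p_2.
Rearranging, p_2·x_2 = (1/4)·p_1·x_1. Substituting into the budget gives p_1·x_1·(1 + (1/4)) = M.
Demand: x_1*(p_1,p_2,M) = 0.8·M/p_1 and x_2* = 0.2·M/p_2.
At p_1=13.6, p_2=8.4, M=416: x_1* = 0.8·416/13.6 = 24.4706.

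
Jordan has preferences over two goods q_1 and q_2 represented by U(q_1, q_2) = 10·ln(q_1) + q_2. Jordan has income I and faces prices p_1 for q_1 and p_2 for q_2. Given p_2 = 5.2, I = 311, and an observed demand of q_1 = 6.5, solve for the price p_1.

MU_q_1 = 10/q_1, MU_q_2 = 1. Tangency: 10/q_1 = p_1/p_2.
So q_1*(p_1,p_2) = 10·p_2/p_1, independent of income; and q_2* = (I − 10·p_2)/p_2.
Set q_1* = 6.5 in the demand function and solve for p_1: p_1 = 8.

p_1 = 8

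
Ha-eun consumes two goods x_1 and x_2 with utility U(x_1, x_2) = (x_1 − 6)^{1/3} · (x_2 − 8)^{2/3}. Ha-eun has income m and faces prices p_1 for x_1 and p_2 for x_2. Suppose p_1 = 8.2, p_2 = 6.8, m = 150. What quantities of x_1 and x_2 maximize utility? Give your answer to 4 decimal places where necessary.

x_1* = 7.8862, x_2* = 12.549

Discretionary income = 150 − 6·8.2 − 8·6.8 = 46.4; x_1* = 6 + 1/3·46.4/8.2 = 7.8862; x_2* = 8 + 2/3·46.4/6.8 = 12.549.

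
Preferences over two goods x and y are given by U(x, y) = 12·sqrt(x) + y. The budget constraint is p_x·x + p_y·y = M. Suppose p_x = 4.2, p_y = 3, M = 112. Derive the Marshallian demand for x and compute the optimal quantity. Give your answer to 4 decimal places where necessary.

x* = 18.3673

Set MRS = p_x/p_y: 6·x^(−1/2) = p_x/p_y.
Solve: √x = 6·p_y/p_x, so x*(p_x,p_y) = (6·p_y/p_x)², and y* = (M − p_x·x*)/p_y.
Plugging in: x* = (6·3/4.2)² = 18.3673.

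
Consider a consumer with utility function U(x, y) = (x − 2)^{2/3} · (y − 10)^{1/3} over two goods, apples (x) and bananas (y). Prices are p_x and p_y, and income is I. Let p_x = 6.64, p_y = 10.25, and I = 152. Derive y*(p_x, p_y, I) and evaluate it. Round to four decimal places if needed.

MRS = 2·(y−10)/(x−2). Tangency with p_x/p_y gives y−10 = (1/2)·(p_x/p_y)·(x−2).
Substituting into the budget: x* = 2 + 2/3·(I − 2·p_x − 10·p_y)/p_x, and y* = 10 + 1/3·(…)/p_y.
Discretionary income = 152 − 2·6.64 − 10·10.25 = 36.22; y* = 10 + 1/3·36.22/10.25 = 11.1779.

y* = 11.1779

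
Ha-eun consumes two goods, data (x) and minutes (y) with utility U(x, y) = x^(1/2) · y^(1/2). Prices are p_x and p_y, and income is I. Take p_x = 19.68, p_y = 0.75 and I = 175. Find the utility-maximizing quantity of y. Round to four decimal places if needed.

Tangency: MRS = y/x = p_x/p_y.
So 0.5·p_y·y = 0.5·p_x·x; combined with the budget, a share 0.5 of income goes to x.
Demand: x*(p_x,p_y,I) = 0.5·I/p_x and y* = 0.5·I/p_y.
At p_x=19.68, p_y=0.75, I=175: y* = 0.5·175/0.75 = 116.6667.

y* = 116.6667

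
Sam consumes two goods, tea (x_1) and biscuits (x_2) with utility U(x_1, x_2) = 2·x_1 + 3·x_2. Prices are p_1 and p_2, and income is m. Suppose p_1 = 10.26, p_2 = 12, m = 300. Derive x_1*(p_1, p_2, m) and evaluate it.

x_1* = 0

Perfect substitutes: compare marginal utility per dollar. 2/p_1 vs 3/p_2 → 0.1949 vs 0.25.
x_2 gives more utility per dollar, so spend all income on x_2: x_2* = m/p_2, x_1* = 0.
Numerically: x_1* = 0, x_2* = 25.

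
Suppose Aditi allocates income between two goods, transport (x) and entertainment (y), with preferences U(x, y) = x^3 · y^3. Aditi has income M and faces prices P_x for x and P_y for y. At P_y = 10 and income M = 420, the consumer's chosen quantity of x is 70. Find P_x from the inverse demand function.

The MRS is y/x. Set MRS = P_x/P_y.
Rearranging, P_y·y = P_x·x. Substituting into the budget gives P_x·x·(1 + 1) = M.
Demand: x*(P_x,P_y,M) = 0.5·M/P_x and y* = 0.5·M/P_y.
Set x* = 70 in the demand function and solve for P_x: P_x = 3.

P_x = 3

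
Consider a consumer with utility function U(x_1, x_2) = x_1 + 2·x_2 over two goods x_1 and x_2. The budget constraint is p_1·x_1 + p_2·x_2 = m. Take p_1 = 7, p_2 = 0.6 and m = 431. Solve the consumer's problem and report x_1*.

x_1* = 0

Perfect substitutes: compare marginal utility per dollar. 1/p_1 vs 2/p_2 → 0.1429 vs 3.3333.
x_2 gives more utility per dollar, so spend all income on x_2: x_2* = m/p_2, x_1* = 0.
Numerically: x_1* = 0, x_2* = 718.3333.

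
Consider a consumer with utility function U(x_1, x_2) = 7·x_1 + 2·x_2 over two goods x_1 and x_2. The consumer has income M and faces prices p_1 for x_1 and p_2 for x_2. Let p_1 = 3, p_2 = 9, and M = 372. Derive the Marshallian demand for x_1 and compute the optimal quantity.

Linear utility — the consumer picks whichever good has higher MU/price: 7/3 = 2.3333 vs 2/9 = 0.2222.
x_1 gives more utility per dollar, so spend all income on x_1: x_1* = M/p_1, x_2* = 0.
Numerically: x_1* = 124, x_2* = 0.

x_1* = 124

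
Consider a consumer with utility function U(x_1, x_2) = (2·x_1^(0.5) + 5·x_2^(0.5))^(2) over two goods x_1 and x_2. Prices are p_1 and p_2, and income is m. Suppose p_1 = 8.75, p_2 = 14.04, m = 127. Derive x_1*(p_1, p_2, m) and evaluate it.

MRS = MU_x_1/MU_x_2 = (2/5)·(x_2/x_1)^(0.5). Set equal to p_1/p_2.
Solve for the ratio: x_2/x_1 = [(5/2)·p_1/p_2]^(2).
Substitute x_2 = (x_2/x_1)·x_1 into the budget: x_1* = m/(p_1 + p_2·(x_2/x_1)).
Numerically x_2/x_1 = 2.427515, so x_1* = 127/(8.75 + 14.04·2.427515) = 2.9651.

x_1* = 2.9651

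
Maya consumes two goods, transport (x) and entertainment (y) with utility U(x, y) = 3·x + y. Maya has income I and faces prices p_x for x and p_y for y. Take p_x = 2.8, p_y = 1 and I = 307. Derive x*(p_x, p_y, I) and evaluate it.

x* = 109.6429

Numerically: x* = 109.6429, y* = 0.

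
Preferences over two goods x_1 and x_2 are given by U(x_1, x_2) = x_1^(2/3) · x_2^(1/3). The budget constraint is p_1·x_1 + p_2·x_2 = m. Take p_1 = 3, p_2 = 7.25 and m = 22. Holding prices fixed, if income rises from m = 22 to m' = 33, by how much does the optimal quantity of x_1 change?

The MRS is 2·x_2/x_1. Set MRS = p_1/p_2.
Rearranging, p_2·x_2 = (1/2)·p_1·x_1. Substituting into the budget gives p_1·x_1·(1 + (1/2)) = m.
Demand: x_1*(p_1,p_2,m) = 2/3·m/p_1 and x_2* = 1/3·m/p_2.
At p_1=3, p_2=7.25, m=22: x_1* = 2/3·22/3 = 4.8889.
At m' = 33: x_1* = 7.3333. Change: 7.3333 − 4.8889 = 2.4444.

Δx_1* = 2.4444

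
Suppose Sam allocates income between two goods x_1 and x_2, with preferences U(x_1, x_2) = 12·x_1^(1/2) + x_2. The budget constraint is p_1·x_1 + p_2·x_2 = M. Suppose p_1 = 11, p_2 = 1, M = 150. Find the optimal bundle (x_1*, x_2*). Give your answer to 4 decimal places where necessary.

x_1* = 0.2975, x_2* = 146.7273

Utility is quasi-linear in x_2; the FOC for x_1 is 6/√x_1 = p_1/p_2.
Thus x_1* = (6·p_2/p_1)² — independent of M — with the rest of income spent on x_2.
Plugging in: x_1* = (6·1/11)² = 0.2975, x_2* = 146.7273.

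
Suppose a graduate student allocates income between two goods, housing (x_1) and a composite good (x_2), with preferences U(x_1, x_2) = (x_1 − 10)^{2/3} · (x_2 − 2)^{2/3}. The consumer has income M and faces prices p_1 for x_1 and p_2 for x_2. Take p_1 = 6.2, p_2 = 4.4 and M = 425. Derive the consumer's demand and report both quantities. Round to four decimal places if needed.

x_1* = 38.5645, x_2* = 42.25

Substituting into the budget: x_1* = 10 + 0.5·(M − 10·p_1 − 2·p_2)/p_1, and x_2* = 2 + 0.5·(…)/p_2.
Discretionary income = 425 − 10·6.2 − 2·4.4 = 354.2; x_1* = 10 + 0.5·354.2/6.2 = 38.5645; x_2* = 2 + 0.5·354.2/4.4 = 42.25.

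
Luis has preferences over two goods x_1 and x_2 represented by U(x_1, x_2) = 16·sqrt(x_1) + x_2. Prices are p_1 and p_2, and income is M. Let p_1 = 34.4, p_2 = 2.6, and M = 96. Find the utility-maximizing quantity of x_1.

x_1* = 0.3656

Utility is quasi-linear in x_2; the FOC for x_1 is 8/√x_1 = p_1/p_2.
Thus x_1* = (8·p_2/p_1)² — independent of M — with the rest of income spent on x_2.
Plugging in: x_1* = (8·2.6/34.4)² = 0.3656.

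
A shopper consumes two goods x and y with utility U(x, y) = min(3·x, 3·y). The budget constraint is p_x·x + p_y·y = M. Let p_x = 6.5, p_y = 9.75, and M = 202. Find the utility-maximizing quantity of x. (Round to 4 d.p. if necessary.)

Leontief preferences: the optimum is at the kink where x/3 = y/3, i.e. y = x.
Budget: p_x·x + p_y·x = M, so (3·p_x + 3·p_y)·x = 3·M.
Demand: x*(p_x,p_y,M) = 3·M/(3·p_x + 3·p_y), y* = 3·M/(3·p_x + 3·p_y).
Here 3·6.5 + 3·9.75 = 48.75, giving x* = 12.4308.

x* = 12.4308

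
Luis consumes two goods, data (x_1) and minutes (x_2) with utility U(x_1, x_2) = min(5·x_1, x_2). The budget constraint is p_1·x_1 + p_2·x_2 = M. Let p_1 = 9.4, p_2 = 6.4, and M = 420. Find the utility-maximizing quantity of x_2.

x_2* = 50.7246

With perfect complements, no substitution: consume in ratio x_1:x_2 = 1:5.
Budget: p_1·x_1 + p_2·5·x_1 = M, so (p_1 + 5·p_2)·x_1 = M.
Demand: x_1*(p_1,p_2,M) = M/(p_1 + 5·p_2), x_2* = 5·M/(p_1 + 5·p_2).
Here 9.4 + 5·6.4 = 41.4, giving x_2* = 50.7246.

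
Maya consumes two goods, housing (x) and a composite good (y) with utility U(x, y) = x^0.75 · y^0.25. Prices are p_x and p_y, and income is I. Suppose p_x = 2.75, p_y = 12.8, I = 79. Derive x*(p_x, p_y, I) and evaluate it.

At p_x=2.75, p_y=12.8, I=79: x* = 0.75·79/2.75 = 21.5455.

x* = 21.5455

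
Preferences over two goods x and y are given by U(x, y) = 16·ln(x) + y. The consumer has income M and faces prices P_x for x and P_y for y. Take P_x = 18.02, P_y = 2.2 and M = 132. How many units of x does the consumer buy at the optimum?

x* = 1.9534

Set MRS = P_x/P_y: (16/x)/1 = P_x/P_y.
So x*(P_x,P_y) = 16·P_y/P_x, independent of income; and y* = (M − 16·P_y)/P_y.
At the given prices: x* = 16·2.2/18.02 = 1.9534.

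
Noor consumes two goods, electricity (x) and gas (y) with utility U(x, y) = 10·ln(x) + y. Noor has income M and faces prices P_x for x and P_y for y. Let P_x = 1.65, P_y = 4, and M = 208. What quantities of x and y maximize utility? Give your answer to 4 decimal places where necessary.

x* = 24.2424, y* = 42

MU_x = 10/x, MU_y = 1. Tangency: 10/x = P_x/P_y.
So x*(P_x,P_y) = 10·P_y/P_x, independent of income; and y* = (M − 10·P_y)/P_y.
At the given prices: x* = 10·4/1.65 = 24.2424, and y* = 42.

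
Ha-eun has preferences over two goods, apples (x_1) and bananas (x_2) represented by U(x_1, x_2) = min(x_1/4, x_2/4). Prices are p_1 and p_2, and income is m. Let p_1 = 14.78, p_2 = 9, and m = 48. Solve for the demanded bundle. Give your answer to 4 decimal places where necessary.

x_1* = 2.0185, x_2* = 2.0185

Leontief preferences: the optimum is at the kink where x_1/4 = x_2/4, i.e. x_2 = x_1.
Budget: p_1·x_1 + p_2·x_1 = m, so (4·p_1 + 4·p_2)·x_1 = 4·m.
Demand: x_1*(p_1,p_2,m) = 4·m/(4·p_1 + 4·p_2), x_2* = 4·m/(4·p_1 + 4·p_2).
Here 4·14.78 + 4·9 = 95.12, giving x_1* = 2.0185 and x_2* = 2.0185.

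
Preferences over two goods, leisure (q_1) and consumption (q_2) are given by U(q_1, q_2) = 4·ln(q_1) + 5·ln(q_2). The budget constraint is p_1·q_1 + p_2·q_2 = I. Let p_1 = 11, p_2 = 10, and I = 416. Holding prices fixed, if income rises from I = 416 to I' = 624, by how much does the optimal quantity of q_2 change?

Δq_2* = 11.5556

Tangency: MRS = (4/5)·q_2/q_1 = p_1/p_2.
So 4·p_2·q_2 = 5·p_1·q_1; combined with the budget, a share 4/9 of income goes to q_1.
Demand: q_1*(p_1,p_2,I) = 4/9·I/p_1 and q_2* = 5/9·I/p_2.
At p_1=11, p_2=10, I=416: q_2* = 5/9·416/10 = 23.1111.
At I' = 624: q_2* = 34.6667. Change: 34.6667 − 23.1111 = 11.5556.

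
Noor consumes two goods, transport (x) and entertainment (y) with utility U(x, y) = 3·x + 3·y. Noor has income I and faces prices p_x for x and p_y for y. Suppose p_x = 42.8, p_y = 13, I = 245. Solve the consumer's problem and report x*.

Numerically: x* = 0, y* = 18.8462.

x* = 0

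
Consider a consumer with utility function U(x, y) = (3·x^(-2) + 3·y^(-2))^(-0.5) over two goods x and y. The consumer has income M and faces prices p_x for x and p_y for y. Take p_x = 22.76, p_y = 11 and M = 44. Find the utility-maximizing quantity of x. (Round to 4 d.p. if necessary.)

x* = 1.1964

MRS = MU_x/MU_y = (y/x)^(3). Set equal to p_x/p_y.
Hence y/x = (p_x/p_y)^(1/(3)), i.e. raised to the 1/3 power.
With the ratio pinned down, the budget gives x* = M/(p_x + p_y·(y/x)) and y* = (y/x)·x*.
Numerically y/x = 1.274265, so x* = 44/(22.76 + 11·1.274265) = 1.1964.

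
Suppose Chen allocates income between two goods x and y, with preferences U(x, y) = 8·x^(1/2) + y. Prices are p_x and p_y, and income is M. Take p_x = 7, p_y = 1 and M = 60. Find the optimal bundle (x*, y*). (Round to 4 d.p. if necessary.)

x* = 0.3265, y* = 57.7143

MU_x = 4/√x, MU_y = 1. Tangency: 4/√x = p_x/p_y.
Solve: √x = 4·p_y/p_x, so x*(p_x,p_y) = (4·p_y/p_x)², and y* = (M − p_x·x*)/p_y.
Plugging in: x* = (4·1/7)² = 0.3265, y* = 57.7143.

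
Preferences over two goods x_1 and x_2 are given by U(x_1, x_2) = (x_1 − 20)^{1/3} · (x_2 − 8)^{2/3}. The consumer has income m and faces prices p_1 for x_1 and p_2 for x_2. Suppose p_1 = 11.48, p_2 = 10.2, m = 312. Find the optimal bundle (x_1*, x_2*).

x_1* = 20.0232, x_2* = 8.0523

Discretionary income = 312 − 20·11.48 − 8·10.2 = 0.8; x_1* = 20 + 1/3·0.8/11.48 = 20.0232; x_2* = 8 + 2/3·0.8/10.2 = 8.0523.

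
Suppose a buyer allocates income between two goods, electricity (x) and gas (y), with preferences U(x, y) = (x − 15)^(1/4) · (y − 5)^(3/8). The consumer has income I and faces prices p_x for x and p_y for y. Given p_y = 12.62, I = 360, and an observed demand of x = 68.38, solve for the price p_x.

p_x = 2

Let x' = x−15, y' = y−5. MRS = (2/3)·y'/x' = p_x/p_y.
Substituting into the budget: x* = 15 + 0.4·(I − 15·p_x − 5·p_y)/p_x, and y* = 5 + 0.6·(…)/p_y.
Set x* = 68.38 in the demand function and solve for p_x: p_x = 2.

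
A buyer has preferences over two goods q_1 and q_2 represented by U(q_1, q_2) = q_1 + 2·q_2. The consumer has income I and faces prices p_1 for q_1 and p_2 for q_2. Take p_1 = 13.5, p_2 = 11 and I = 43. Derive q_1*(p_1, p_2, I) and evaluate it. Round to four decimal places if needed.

q_1* = 0

q_2 gives more utility per dollar, so spend all income on q_2: q_2* = I/p_2, q_1* = 0.
Numerically: q_1* = 0, q_2* = 3.9091.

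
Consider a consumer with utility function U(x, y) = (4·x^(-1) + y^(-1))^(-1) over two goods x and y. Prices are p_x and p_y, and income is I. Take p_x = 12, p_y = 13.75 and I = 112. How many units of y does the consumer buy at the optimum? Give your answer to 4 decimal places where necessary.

y* = 2.8397

MU_x ∝ 4·x^(-2), MU_y ∝ y^(-2), so MRS = 4·(y/x)^(2) = p_x/p_y.
Hence y/x = ((1/4)·p_x/p_y)^(1/(2)), i.e. raised to the 0.5 power.
With the ratio pinned down, the budget gives x* = I/(p_x + p_y·(y/x)) and y* = (y/x)·x*.
Numerically y/x = 0.467099, so x* = 112/(12 + 13.75·0.467099) = 6.0795 and y* = 0.467099·6.0795 = 2.8397.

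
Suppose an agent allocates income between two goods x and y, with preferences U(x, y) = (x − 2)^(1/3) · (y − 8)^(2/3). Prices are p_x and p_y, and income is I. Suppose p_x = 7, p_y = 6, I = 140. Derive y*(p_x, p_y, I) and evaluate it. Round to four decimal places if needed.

y* = 16.6667

This is Cobb-Douglas in (x−2, y−8): tangency gives 1/3·p_y·(y−8) = 2/3·p_x·(x−2).
Substituting into the budget: x* = 2 + 1/3·(I − 2·p_x − 8·p_y)/p_x, and y* = 8 + 2/3·(…)/p_y.
Discretionary income = 140 − 2·7 − 8·6 = 78; y* = 8 + 2/3·78/6 = 16.6667.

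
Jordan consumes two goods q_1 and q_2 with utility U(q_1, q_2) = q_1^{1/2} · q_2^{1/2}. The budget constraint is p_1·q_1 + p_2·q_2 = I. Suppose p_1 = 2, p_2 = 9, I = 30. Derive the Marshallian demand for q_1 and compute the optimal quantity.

MU_q_1/MU_q_2 = (0.5·q_2)/(0.5·q_1); tangency sets this equal to p_1/p_2.
So 0.5·p_2·q_2 = 0.5·p_1·q_1; combined with the budget, a share 0.5 of income goes to q_1.
Demand: q_1*(p_1,p_2,I) = 0.5·I/p_1 and q_2* = 0.5·I/p_2.
At p_1=2, p_2=9, I=30: q_1* = 0.5·30/2 = 7.5.

q_1* = 7.5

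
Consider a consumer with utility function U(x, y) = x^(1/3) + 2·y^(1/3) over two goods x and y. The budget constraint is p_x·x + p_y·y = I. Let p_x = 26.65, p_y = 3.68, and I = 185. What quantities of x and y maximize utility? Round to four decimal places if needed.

MU_x ∝ x^(-2/3), MU_y ∝ 2·y^(-2/3), so MRS = (1/2)·(y/x)^(2/3) = p_x/p_y.
Hence y/x = (2·p_x/p_y)^(1/(2/3)), i.e. raised to the 1.5 power.
Substitute y = (y/x)·x into the budget: x* = I/(p_x + p_y·(y/x)).
Numerically y/x = 55.121254, so x* = 185/(26.65 + 3.68·55.121254) = 0.8061 and y* = 55.121254·0.8061 = 44.434.

x* = 0.8061, y* = 44.434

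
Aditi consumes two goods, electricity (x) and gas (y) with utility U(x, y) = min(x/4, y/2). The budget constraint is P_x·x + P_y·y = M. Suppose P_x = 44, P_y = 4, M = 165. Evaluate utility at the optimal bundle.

V = 0.8967

With perfect complements, no substitution: consume in ratio x:y = 4:2.
Budget: P_x·x + P_y·(1/2)·x = M, so (4·P_x + 2·P_y)·x = 4·M.
Demand: x*(P_x,P_y,M) = 4·M/(4·P_x + 2·P_y), y* = 2·M/(4·P_x + 2·P_y).
Here 4·44 + 2·4 = 184, giving x* = 3.587 and y* = 1.7935.
Utility at the optimum: U(3.587, 1.7935) = 0.8967.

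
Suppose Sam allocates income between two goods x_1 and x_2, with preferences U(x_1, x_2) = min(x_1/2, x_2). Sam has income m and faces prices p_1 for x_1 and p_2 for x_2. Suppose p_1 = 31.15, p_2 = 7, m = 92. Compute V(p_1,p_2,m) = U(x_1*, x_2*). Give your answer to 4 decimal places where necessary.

V = 1.3276

With perfect complements, no substitution: consume in ratio x_1:x_2 = 2:1.
Budget: p_1·x_1 + p_2·(1/2)·x_1 = m, so (2·p_1 + p_2)·x_1 = 2·m.
Demand: x_1*(p_1,p_2,m) = 2·m/(2·p_1 + p_2), x_2* = m/(2·p_1 + p_2).
Here 2·31.15 + 7 = 69.3, giving x_1* = 2.6551 and x_2* = 1.3276.
Utility at the optimum: U(2.6551, 1.3276) = 1.3276.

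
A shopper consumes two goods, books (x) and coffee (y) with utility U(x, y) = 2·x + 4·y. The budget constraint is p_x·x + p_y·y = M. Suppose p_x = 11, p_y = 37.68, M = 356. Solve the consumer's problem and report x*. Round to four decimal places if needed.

Linear utility — the consumer picks whichever good has higher MU/price: 2/11 = 0.1818 vs 4/37.68 = 0.1062.
x gives more utility per dollar, so spend all income on x: x* = M/p_x, y* = 0.
Numerically: x* = 32.3636, y* = 0.

x* = 32.3636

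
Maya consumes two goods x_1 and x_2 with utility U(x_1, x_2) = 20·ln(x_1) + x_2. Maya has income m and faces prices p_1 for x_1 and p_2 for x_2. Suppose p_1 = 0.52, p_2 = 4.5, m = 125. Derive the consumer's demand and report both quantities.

x_1* = 173.0769, x_2* = 7.7778

Set MRS = p_1/p_2: (20/x_1)/1 = p_1/p_2.
So x_1*(p_1,p_2) = 20·p_2/p_1, independent of income; and x_2* = (m − 20·p_2)/p_2.
At the given prices: x_1* = 20·4.5/0.52 = 173.0769, and x_2* = 7.7778.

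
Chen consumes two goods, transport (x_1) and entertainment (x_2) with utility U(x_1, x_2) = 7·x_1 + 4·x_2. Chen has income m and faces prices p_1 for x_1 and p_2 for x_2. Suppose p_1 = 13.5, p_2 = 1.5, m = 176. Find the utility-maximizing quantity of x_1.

x_1* = 0

Linear utility — the consumer picks whichever good has higher MU/price: 7/13.5 = 0.5185 vs 4/1.5 = 2.6667.
x_2 gives more utility per dollar, so spend all income on x_2: x_2* = m/p_2, x_1* = 0.
Numerically: x_1* = 0, x_2* = 117.3333.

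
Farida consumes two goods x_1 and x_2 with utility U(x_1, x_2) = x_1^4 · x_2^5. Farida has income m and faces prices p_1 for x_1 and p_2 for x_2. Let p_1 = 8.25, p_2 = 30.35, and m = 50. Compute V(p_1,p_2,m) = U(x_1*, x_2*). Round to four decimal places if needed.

Demand: x_1*(p_1,p_2,m) = 4/9·m/p_1 and x_2* = 5/9·m/p_2.
At p_1=8.25, p_2=30.35, m=50: x_1* = 4/9·50/8.25 = 2.6936, x_2* = 0.9152.
Utility at the optimum: U(2.6936, 0.9152) = 33.8087.

V = 33.8087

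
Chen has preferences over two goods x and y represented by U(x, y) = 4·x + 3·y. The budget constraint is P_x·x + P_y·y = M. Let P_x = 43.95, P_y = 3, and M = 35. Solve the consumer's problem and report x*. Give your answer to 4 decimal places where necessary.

Linear utility — the consumer picks whichever good has higher MU/price: 4/43.95 = 0.091 vs 3/3 = 1.
y gives more utility per dollar, so spend all income on y: y* = M/P_y, x* = 0.
Numerically: x* = 0, y* = 11.6667.

x* = 0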